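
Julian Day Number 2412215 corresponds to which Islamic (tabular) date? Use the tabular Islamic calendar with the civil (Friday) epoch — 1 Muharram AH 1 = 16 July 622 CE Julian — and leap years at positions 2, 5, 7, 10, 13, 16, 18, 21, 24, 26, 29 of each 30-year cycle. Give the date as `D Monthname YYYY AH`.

The Gregorian equivalent of JDN 2412215 is 26 April 1892.
In the tabular Islamic calendar that day is 28 Ramadan 1309 AH.

28 Ramadan 1309 AH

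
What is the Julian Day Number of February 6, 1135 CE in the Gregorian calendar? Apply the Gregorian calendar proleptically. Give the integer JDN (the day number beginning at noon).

2135646

JDN 2400001 is 17 November 1858 CE (Gregorian), MJD 0; the target day is −264355 days from there, so JDN = 2135646.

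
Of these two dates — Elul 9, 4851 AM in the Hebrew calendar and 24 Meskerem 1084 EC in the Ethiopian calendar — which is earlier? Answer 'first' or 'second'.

first

Converting both to JDN: 2119783 vs 2119810; the smaller is the first.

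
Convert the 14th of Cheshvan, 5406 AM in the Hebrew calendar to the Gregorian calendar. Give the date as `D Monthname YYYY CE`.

3 November 1645 CE

Julian Day Number of the source date = 2322191.
Converting JDN 2322191 to the Gregorian calendar gives 3 November 1645 CE.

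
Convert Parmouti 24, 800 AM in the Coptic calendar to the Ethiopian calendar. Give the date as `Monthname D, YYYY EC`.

The source date corresponds to 25 April 1084 in the proleptic Gregorian calendar (JDN 2117098).
That day falls on 24 Miyazya 1076 EC in the Ethiopian calendar.

Miyazya 24, 1076 EC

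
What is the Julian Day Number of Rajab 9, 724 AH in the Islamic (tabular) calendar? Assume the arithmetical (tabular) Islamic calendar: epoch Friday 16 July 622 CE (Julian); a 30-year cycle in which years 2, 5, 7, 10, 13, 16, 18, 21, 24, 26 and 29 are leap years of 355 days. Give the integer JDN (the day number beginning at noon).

Equivalently 10 July 1324 (proleptic Gregorian).
JDN 2400001 is 17 November 1858 CE (Gregorian), MJD 0; the target day is −195169 days from there, so JDN = 2204832.

2204832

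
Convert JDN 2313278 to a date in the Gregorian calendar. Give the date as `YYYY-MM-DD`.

JDN 2451545 is 1 Jan 2000; 2313278 is −138267 days from there.

1621-06-09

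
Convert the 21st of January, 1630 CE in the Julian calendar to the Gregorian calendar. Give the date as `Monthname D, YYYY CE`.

January 31, 1630 CE

The Julian–Gregorian offset here is 10 days (Julian trailing).
21 January 1630 Julian + 10 days → 31 January 1630 Gregorian.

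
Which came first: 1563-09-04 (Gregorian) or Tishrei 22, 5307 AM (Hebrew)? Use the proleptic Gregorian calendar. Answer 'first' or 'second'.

second

Converting both to JDN: 2292180 vs 2285995; the smaller is the second.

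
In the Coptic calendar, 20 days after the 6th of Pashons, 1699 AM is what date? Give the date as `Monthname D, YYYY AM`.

Counting 20 days forward from JDN 2445469 reaches JDN 2445489, which is Pashons 26, 1699 AM.

Pashons 26, 1699 AM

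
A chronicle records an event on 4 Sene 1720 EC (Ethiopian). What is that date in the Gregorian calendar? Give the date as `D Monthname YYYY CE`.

Both dates share Julian Day Number 2352359; in the Gregorian calendar that is 9 June 1728 CE.

9 June 1728 CE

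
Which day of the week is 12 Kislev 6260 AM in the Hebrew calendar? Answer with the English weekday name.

In the Gregorian calendar this is 15 December 2499 (JDN 2634150).
Since JDN mod 7 = 1 (0 = Monday), the day is Tuesday.

Tuesday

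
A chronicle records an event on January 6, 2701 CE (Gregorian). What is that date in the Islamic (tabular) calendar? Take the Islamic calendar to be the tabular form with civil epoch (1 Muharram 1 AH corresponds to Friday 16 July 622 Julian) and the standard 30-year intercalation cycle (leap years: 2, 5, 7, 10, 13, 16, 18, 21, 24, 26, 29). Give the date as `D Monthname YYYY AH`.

Both dates share Julian Day Number 2707585; in the tabular Islamic calendar that is 4 Rabi' al-Thani 2143 AH.

4 Rabi' al-Thani 2143 AH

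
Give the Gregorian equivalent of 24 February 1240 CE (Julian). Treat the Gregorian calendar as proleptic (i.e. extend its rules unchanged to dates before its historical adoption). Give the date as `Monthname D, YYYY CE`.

For dates in this range the Gregorian date is 7 days ahead of the Julian.
24 February 1240 Julian + 7 days → 2 March 1240 Gregorian.

March 2, 1240 CE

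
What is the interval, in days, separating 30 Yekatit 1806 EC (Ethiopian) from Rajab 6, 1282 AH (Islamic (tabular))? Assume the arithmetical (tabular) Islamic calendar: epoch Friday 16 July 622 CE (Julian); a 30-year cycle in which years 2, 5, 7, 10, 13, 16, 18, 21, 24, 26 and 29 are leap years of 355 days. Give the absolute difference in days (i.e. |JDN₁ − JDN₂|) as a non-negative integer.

18890

First date → JDN 2383676; second date → JDN 2402566.
The interval is |2383676 − 2402566| = 18890 days.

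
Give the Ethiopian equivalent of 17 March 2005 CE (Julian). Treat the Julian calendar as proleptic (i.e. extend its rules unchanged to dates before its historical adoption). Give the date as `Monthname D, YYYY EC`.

Megabit 21, 1997 EC

Both dates share Julian Day Number 2453460; in the Ethiopian calendar that is 21 Megabit 1997 EC.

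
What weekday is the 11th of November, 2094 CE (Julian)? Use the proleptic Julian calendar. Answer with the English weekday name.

Wednesday

Equivalently 24 November 2094 Gregorian, JDN 2486206.
Since JDN mod 7 = 2 (0 = Monday), the day is Wednesday.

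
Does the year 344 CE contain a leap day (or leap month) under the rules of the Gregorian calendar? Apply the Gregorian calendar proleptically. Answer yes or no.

yes

344 is divisible by 4 and not by 100, so it is a leap year.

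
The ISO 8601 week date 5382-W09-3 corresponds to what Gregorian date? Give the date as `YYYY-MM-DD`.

5382-02-27

ISO week 1 of 5382 is the week containing the first Thursday of 5382.
Week 9, day 3 (Wednesday) lands on 5382-02-27.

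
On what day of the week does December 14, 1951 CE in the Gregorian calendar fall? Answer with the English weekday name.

Friday

2433995 ≡ 4 (mod 7); counting from Monday = 0 gives Friday.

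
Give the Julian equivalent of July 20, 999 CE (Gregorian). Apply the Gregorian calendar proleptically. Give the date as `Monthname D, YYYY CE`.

July 15, 999 CE

At this point the Julian calendar is 5 days behind the Gregorian.
20 July 999 Gregorian − 5 days → 15 July 999 Julian.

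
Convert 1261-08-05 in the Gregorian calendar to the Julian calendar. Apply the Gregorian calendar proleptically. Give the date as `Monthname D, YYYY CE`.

At this point the Julian calendar is 7 days behind the Gregorian.
5 August 1261 Gregorian − 7 days → 29 July 1261 Julian.

July 29, 1261 CE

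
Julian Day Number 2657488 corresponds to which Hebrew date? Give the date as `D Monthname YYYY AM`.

21 Cheshvan 6324 AM

JDN 2657488 is 8 November 2563 in the Gregorian calendar.
In the Hebrew calendar that day is 21 Cheshvan 6324 AM.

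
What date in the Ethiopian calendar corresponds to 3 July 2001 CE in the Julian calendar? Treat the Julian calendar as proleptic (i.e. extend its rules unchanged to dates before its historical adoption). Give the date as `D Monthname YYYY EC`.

9 Hamle 1993 EC

Both dates share Julian Day Number 2452107; in the Ethiopian calendar that is 9 Hamle 1993 EC.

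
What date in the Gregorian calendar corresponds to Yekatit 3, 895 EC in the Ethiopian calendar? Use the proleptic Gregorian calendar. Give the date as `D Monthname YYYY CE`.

2 February 903 CE

Julian Day Number of the source date = 2050906.
Converting JDN 2050906 to the Gregorian calendar gives 2 February 903 CE.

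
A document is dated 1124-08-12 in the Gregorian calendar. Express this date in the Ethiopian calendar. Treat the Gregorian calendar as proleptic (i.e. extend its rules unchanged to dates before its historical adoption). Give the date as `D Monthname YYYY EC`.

Both dates share Julian Day Number 2131816; in the Ethiopian calendar that is 12 Nehase 1116 EC.

12 Nehase 1116 EC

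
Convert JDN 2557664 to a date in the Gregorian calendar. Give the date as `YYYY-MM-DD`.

JDN 2451545 is 1 Jan 2000; 2557664 is +106119 days from there.

2290-07-18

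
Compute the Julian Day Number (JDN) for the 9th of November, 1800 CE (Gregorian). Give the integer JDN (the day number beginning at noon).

2378809

JDN 2299161 is 15 October 1582 CE (Gregorian); the target day is +79648 days from there, so JDN = 2378809.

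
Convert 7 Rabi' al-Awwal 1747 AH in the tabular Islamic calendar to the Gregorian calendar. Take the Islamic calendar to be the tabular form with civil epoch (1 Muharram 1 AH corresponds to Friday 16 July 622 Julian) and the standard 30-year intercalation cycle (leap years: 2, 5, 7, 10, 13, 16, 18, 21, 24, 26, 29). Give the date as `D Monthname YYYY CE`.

25 September 2316 CE

Julian Day Number of the source date = 2567229.
Converting JDN 2567229 to the Gregorian calendar gives 25 September 2316 CE.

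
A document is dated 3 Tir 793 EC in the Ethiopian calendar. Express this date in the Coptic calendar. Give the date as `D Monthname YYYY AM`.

3 Tobi 517 AM

Julian Day Number of the source date = 2013621.
Converting JDN 2013621 to the Coptic calendar gives 3 Tobi 517 AM.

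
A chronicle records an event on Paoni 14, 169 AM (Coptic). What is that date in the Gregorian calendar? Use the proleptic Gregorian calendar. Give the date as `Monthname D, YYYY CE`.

June 9, 453 CE

Julian Day Number of the source date = 1886675.
Converting JDN 1886675 to the Gregorian calendar gives 9 June 453 CE.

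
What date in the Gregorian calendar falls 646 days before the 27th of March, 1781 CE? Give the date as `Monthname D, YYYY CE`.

June 20, 1779 CE

Counting 646 days back from JDN 2371643 reaches JDN 2370997, which is June 20, 1779 CE.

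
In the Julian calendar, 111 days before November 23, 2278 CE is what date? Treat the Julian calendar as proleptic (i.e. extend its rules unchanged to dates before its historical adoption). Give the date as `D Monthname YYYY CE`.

4 August 2278 CE

Counting 111 days back from JDN 2553424 reaches JDN 2553313, which is 4 August 2278 CE.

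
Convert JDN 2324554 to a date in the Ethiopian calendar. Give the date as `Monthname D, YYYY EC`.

The Gregorian equivalent of JDN 2324554 is 23 April 1652.
In the Ethiopian calendar that day is Miyazya 18, 1644 EC.

Miyazya 18, 1644 EC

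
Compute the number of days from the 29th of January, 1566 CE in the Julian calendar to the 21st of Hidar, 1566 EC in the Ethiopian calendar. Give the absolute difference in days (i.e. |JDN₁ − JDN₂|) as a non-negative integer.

2849

First date → JDN 2293068; second date → JDN 2295917.
The interval is |2293068 − 2295917| = 2849 days.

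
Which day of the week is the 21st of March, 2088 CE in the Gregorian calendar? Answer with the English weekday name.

2483767 ≡ 6 (mod 7); counting from Monday = 0 gives Sunday.

Sunday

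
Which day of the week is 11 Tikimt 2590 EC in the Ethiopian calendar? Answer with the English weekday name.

This is JDN 2669893 (25 October 2597 Gregorian).
JDN 2669893 mod 7 = 2, and JDN 0 was a Monday, so this is a Wednesday.

Wednesday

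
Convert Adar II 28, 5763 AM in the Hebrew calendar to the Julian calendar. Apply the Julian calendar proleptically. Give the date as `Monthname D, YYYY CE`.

The source date corresponds to 1 April 2003 in the Gregorian calendar (JDN 2452731).
That day falls on 19 March 2003 CE in the Julian calendar.

March 19, 2003 CE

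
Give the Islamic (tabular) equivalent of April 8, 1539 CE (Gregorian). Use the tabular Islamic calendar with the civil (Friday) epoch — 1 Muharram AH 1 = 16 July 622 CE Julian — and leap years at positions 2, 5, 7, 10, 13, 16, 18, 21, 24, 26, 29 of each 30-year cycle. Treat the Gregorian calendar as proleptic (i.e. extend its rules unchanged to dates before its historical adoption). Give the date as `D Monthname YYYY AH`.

9 Dhu al-Qa'dah 945 AH

Both dates share Julian Day Number 2283265; in the tabular Islamic calendar that is 9 Dhu al-Qa'dah 945 AH.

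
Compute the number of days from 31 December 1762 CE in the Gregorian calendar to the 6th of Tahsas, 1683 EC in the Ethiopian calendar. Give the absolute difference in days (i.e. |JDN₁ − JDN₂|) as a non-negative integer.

First date → JDN 2364982; second date → JDN 2338666.
The interval is |2364982 − 2338666| = 26316 days.

26316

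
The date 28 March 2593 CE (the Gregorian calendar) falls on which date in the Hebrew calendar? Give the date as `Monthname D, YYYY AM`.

Nisan 5, 6353 AM

Julian Day Number of the source date = 2668221.
Converting JDN 2668221 to the Hebrew calendar gives 5 Nisan 6353 AM.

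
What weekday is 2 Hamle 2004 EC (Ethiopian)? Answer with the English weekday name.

Monday

This is JDN 2456118 (9 July 2012 Gregorian).
2456118 ≡ 0 (mod 7); counting from Monday = 0 gives Monday.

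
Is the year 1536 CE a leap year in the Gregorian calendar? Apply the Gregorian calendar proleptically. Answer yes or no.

1536 is divisible by 4 and not by 100, so it is a leap year.

yes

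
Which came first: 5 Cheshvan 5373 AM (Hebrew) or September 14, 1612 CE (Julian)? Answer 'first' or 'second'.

second

The two dates have Julian Day Numbers 2310135 and 2310098 respectively.
Since 2310098 < 2310135, the second date comes first.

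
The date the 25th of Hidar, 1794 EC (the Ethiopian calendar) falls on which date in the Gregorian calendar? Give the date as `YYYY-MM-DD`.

Both dates share Julian Day Number 2379198; in the Gregorian calendar that is 3 December 1801 CE.

1801-12-03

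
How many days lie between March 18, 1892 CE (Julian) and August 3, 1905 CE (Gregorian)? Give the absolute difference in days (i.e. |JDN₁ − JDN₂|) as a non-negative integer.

4873

JDN of the first date = 2412188.
JDN of the second date = 2417061.
|2417061 − 2412188| = 4873.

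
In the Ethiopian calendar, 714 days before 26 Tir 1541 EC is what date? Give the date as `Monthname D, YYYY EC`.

Yekatit 13, 1539 EC

The starting date is JDN 2286851; 2286851 − 714 = 2286137.
JDN 2286137 corresponds to Yekatit 13, 1539 EC.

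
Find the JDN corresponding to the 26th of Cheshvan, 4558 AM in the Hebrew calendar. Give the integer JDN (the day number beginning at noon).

2012457

Equivalently 26 October 797 (proleptic Gregorian).
JDN 2299161 is 15 October 1582 CE (Gregorian); the target day is −286704 days from there, so JDN = 2012457.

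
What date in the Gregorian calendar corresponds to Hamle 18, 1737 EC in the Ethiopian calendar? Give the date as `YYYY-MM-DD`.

Julian Day Number of the source date = 2358612.
Converting JDN 2358612 to the Gregorian calendar gives 23 July 1745 CE.

1745-07-23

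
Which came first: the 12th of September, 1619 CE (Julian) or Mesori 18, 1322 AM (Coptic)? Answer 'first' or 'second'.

First date → JDN 2312652; second date → JDN 2307872.
JDN 2307872 < JDN 2312652, so the second date is earlier.

second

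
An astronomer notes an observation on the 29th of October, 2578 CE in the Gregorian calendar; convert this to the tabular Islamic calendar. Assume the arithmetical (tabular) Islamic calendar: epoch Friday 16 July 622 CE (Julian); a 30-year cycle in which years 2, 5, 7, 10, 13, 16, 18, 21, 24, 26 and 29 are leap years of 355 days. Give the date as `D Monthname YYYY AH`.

Julian Day Number of the source date = 2662957.
Converting JDN 2662957 to the tabular Islamic calendar gives 26 Rabi' al-Thani 2017 AH.

26 Rabi' al-Thani 2017 AH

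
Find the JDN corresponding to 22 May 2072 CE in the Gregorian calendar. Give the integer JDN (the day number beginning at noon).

JDN 2400001 is 17 November 1858 CE (Gregorian), MJD 0; the target day is +77984 days from there, so JDN = 2477985.

2477985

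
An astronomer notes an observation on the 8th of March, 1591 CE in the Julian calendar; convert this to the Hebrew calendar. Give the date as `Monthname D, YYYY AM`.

Adar 22, 5351 AM

Both dates share Julian Day Number 2302237; in the Hebrew calendar that is 22 Adar 5351 AM.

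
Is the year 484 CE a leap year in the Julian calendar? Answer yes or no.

yes

484 mod 4 = 0, so it is a leap year in the Julian calendar.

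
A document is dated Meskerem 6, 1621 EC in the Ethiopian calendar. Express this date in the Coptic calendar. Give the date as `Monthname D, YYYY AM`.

Thout 6, 1345 AM

Both dates share Julian Day Number 2315931; in the Coptic calendar that is 6 Thout 1345 AM.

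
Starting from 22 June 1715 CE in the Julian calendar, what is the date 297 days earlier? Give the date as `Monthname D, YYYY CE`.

The starting date is JDN 2347634; 2347634 − 297 = 2347337.
JDN 2347337 corresponds to August 29, 1714 CE.

August 29, 1714 CE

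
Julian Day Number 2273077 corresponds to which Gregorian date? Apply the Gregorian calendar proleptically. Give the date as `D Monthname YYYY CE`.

17 May 1511 CE

JDN 2451545 is 1 Jan 2000; 2273077 is −178468 days from there.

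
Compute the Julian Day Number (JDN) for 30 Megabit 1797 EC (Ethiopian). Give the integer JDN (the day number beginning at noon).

In the Gregorian calendar the same day is 7 April 1805.
JDN 2451545 is 1 January 2000 CE (Gregorian); the target day is −71126 days from there, so JDN = 2380419.

2380419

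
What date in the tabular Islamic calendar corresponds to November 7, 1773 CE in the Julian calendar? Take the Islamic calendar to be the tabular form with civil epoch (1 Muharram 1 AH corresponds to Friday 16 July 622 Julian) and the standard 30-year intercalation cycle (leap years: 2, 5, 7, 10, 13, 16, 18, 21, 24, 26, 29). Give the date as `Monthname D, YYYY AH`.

Julian Day Number of the source date = 2368957.
Converting JDN 2368957 to the tabular Islamic calendar gives 3 Ramadan 1187 AH.

Ramadan 3, 1187 AH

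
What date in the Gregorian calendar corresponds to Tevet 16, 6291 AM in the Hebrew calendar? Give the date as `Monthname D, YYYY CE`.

Both dates share Julian Day Number 2645494; in the Gregorian calendar that is 6 January 2531 CE.

January 6, 2531 CE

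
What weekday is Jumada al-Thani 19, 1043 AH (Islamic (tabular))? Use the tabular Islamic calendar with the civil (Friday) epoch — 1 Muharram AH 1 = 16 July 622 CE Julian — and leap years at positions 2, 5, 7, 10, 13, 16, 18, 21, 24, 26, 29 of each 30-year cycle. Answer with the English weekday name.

Equivalently 21 December 1633 Gregorian, JDN 2317856.
Since JDN mod 7 = 2 (0 = Monday), the day is Wednesday.

Wednesday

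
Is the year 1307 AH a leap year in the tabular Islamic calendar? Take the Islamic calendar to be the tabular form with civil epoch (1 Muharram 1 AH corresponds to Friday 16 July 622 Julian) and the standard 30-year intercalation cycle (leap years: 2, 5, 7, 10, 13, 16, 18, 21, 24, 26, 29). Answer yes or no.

Year 1307 AH is year 17 of its 30-year cycle; leap positions are 2, 5, 7, 10, 13, 16, 18, 21, 24, 26, 29, so it is a common year (354 days).

no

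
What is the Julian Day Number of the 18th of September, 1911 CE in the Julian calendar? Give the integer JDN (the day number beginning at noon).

2419311

Equivalently 1 October 1911 (Gregorian).
JDN 2299161 is 15 October 1582 CE (Gregorian); the target day is +120150 days from there, so JDN = 2419311.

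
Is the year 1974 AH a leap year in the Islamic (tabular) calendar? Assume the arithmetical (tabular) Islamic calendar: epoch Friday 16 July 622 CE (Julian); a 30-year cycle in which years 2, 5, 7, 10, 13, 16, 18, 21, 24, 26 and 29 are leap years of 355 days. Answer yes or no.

Year 1974 AH is year 24 of its 30-year cycle; leap positions are 2, 5, 7, 10, 13, 16, 18, 21, 24, 26, 29, so it is a leap year (355 days).

yes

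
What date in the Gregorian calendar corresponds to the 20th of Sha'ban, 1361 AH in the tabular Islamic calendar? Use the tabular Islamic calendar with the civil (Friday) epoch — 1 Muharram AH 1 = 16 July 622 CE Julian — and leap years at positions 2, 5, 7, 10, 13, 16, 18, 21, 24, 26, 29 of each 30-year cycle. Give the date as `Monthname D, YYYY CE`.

Julian Day Number of the source date = 2430605.
Converting JDN 2430605 to the Gregorian calendar gives 2 September 1942 CE.

September 2, 1942 CE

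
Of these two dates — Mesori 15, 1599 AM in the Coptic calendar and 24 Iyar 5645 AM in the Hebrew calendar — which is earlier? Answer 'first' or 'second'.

First date → JDN 2409043; second date → JDN 2409671.
JDN 2409043 < JDN 2409671, so the first date is earlier.

first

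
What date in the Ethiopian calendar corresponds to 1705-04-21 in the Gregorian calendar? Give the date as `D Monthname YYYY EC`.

15 Miyazya 1697 EC

Both dates share Julian Day Number 2343909; in the Ethiopian calendar that is 15 Miyazya 1697 EC.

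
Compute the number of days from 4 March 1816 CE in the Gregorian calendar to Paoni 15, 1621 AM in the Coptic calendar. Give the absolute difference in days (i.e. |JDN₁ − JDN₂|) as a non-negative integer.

First date → JDN 2384403; second date → JDN 2417019.
The interval is |2384403 − 2417019| = 32616 days.

32616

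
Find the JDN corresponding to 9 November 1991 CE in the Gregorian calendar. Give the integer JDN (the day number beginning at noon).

JDN 2400001 is 17 November 1858 CE (Gregorian), MJD 0; the target day is +48569 days from there, so JDN = 2448570.

2448570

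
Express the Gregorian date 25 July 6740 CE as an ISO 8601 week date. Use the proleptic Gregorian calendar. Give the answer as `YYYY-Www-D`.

The weekday is Thursday (ISO weekday 4).
That Thursday belongs to ISO week 30 of ISO year 6740.

6740-W30-4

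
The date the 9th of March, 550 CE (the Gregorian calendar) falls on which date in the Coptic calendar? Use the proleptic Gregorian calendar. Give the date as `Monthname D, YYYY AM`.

Paremhat 11, 266 AM

Both dates share Julian Day Number 1922011; in the Coptic calendar that is 11 Paremhat 266 AM.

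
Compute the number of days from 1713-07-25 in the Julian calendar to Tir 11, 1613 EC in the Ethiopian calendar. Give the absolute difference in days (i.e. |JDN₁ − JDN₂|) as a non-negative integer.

33803

First date → JDN 2346937; second date → JDN 2313134.
The interval is |2346937 − 2313134| = 33803 days.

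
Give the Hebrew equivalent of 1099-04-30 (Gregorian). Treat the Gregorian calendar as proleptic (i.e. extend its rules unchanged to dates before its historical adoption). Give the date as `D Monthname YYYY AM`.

30 Nisan 4859 AM

Julian Day Number of the source date = 2122581.
Converting JDN 2122581 to the Hebrew calendar gives 30 Nisan 4859 AM.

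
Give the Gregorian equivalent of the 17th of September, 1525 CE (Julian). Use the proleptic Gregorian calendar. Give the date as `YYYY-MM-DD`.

For dates in this range the Gregorian date is 10 days ahead of the Julian.
17 September 1525 Julian + 10 days → 27 September 1525 Gregorian.

1525-09-27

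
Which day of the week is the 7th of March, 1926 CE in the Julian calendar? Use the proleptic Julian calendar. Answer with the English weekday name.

This is JDN 2424595 (20 March 1926 Gregorian).
Since JDN mod 7 = 5 (0 = Monday), the day is Saturday.

Saturday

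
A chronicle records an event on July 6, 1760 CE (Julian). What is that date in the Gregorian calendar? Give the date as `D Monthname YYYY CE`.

For dates in this range the Gregorian date is 11 days ahead of the Julian.
6 July 1760 Julian + 11 days → 17 July 1760 Gregorian.

17 July 1760 CE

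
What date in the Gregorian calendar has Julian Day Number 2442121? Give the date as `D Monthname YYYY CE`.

14 March 1974 CE

Counting from JDN 2299161 = 15 Oct 1582 gives an offset of 142960 days.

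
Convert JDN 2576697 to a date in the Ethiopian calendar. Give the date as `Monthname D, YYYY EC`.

JDN 2576697 is 28 August 2342 in the Gregorian calendar.
In the Ethiopian calendar that day is Nehase 19, 2334 EC.

Nehase 19, 2334 EC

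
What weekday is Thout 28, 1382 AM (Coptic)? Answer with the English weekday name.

Monday

In the Gregorian calendar this is 5 October 1665 (JDN 2329467).
2329467 ≡ 0 (mod 7); counting from Monday = 0 gives Monday.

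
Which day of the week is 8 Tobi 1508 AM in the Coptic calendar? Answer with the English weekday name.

Sunday

In the Gregorian calendar this is 15 January 1792 (JDN 2375589).
Since JDN mod 7 = 6 (0 = Monday), the day is Sunday.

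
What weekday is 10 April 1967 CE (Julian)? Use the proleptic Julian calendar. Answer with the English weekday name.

Equivalently 23 April 1967 Gregorian, JDN 2439604.
2439604 ≡ 6 (mod 7); counting from Monday = 0 gives Sunday.

Sunday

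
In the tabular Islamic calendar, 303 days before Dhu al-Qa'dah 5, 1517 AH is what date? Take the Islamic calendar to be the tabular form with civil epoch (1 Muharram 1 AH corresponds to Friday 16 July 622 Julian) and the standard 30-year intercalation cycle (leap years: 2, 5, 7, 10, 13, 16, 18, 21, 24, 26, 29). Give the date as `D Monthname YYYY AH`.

27 Dhu al-Hijjah 1516 AH

JDN of Dhu al-Qa'dah 5, 1517 AH = 2485959.
2485959 − 303 = 2485656.
JDN 2485656 in the tabular Islamic calendar is 27 Dhu al-Hijjah 1516 AH.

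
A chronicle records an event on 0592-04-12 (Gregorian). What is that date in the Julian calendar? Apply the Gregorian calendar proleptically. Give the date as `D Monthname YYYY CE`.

10 April 592 CE

The Julian–Gregorian offset here is 2 days (Julian trailing).
12 April 592 Gregorian − 2 days → 10 April 592 Julian.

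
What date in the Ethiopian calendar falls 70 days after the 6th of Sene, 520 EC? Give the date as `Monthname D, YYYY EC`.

JDN of the 6th of Sene, 520 EC = 1914061.
1914061 + 70 = 1914131.
JDN 1914131 in the Ethiopian calendar is Nehase 16, 520 EC.

Nehase 16, 520 EC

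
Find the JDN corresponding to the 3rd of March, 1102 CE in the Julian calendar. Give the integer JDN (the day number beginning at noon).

2123625

Equivalently 10 March 1102 (proleptic Gregorian).
JDN 2451545 is 1 January 2000 CE (Gregorian); the target day is −327920 days from there, so JDN = 2123625.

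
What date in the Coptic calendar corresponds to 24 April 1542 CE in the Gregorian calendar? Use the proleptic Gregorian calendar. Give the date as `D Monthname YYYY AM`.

Both dates share Julian Day Number 2284377; in the Coptic calendar that is 19 Parmouti 1258 AM.

19 Parmouti 1258 AM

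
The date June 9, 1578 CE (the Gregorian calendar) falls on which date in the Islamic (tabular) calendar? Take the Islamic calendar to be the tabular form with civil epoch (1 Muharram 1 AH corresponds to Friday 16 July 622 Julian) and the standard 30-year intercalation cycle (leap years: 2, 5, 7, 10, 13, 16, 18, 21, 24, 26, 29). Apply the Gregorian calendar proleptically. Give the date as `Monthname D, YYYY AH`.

Rabi' al-Awwal 23, 986 AH

Both dates share Julian Day Number 2297572; in the tabular Islamic calendar that is 23 Rabi' al-Awwal 986 AH.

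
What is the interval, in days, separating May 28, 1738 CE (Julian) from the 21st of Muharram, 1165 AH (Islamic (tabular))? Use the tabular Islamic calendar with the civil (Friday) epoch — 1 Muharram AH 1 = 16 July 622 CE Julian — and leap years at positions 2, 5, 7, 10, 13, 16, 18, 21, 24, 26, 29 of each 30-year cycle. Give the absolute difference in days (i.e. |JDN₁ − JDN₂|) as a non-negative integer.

JDN of the first date = 2356010.
JDN of the second date = 2360943.
|2360943 − 2356010| = 4933.

4933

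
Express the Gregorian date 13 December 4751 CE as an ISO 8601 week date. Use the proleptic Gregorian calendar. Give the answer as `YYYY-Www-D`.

The weekday is Thursday (ISO weekday 4).
That Thursday belongs to ISO week 50 of ISO year 4751.

4751-W50-4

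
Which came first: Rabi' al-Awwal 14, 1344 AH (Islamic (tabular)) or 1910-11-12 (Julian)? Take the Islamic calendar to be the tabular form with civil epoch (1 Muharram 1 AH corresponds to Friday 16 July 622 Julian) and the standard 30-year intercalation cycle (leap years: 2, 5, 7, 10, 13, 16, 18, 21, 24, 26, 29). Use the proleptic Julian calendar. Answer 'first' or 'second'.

The two dates have Julian Day Numbers 2424426 and 2419001 respectively.
Since 2419001 < 2424426, the second date comes first.

second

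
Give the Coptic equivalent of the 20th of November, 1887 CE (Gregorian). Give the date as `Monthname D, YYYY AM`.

Julian Day Number of the source date = 2410596.
Converting JDN 2410596 to the Coptic calendar gives 11 Hathor 1604 AM.

Hathor 11, 1604 AM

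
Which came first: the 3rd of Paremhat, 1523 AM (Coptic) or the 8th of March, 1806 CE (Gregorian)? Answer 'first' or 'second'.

second

First date → JDN 2381122; second date → JDN 2380754.
JDN 2380754 < JDN 2381122, so the second date is earlier.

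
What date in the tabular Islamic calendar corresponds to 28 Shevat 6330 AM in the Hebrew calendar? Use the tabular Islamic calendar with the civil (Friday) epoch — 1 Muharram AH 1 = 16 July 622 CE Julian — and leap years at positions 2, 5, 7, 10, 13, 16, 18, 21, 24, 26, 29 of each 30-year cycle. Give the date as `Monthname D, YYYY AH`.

Rabi' al-Thani 26, 2008 AH

The source date corresponds to 4 February 2570 in the Gregorian calendar (JDN 2659768).
That day falls on 26 Rabi' al-Thani 2008 AH in the tabular Islamic calendar.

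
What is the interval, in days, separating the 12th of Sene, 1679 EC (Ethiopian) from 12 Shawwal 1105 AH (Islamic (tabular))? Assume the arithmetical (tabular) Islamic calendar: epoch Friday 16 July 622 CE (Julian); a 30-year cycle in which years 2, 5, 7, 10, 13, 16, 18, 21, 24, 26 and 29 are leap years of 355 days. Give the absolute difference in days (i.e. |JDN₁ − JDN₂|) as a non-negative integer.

2547

JDN of the first date = 2337391.
JDN of the second date = 2339938.
|2339938 − 2337391| = 2547.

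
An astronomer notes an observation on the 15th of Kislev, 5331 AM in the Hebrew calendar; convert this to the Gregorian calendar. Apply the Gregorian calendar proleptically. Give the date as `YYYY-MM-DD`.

1570-11-23

Both dates share Julian Day Number 2294817; in the Gregorian calendar that is 23 November 1570 CE.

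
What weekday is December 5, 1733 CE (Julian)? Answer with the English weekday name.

Wednesday

This is JDN 2354375 (16 December 1733 Gregorian).
JDN 2354375 mod 7 = 2, and JDN 0 was a Monday, so this is a Wednesday.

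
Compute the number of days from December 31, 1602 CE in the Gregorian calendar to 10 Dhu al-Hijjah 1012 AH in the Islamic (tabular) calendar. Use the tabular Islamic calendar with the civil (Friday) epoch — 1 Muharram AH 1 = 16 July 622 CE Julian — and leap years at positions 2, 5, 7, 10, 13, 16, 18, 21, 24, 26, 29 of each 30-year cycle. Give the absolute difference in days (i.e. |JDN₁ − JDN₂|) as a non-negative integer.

JDN of the first date = 2306543.
JDN of the second date = 2307039.
|2307039 − 2306543| = 496.

496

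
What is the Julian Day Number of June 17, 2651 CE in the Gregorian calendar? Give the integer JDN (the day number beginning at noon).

2689485

JDN 2299161 is 15 October 1582 CE (Gregorian); the target day is +390324 days from there, so JDN = 2689485.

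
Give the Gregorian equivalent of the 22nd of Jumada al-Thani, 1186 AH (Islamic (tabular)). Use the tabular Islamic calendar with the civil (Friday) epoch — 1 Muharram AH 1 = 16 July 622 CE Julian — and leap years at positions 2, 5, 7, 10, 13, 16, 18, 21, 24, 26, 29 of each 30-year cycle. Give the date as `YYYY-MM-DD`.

1772-09-20

Julian Day Number of the source date = 2368533.
Converting JDN 2368533 to the Gregorian calendar gives 20 September 1772 CE.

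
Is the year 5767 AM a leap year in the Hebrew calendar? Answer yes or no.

no

Hebrew year 5767 is year 10 of its 19-year Metonic cycle; leap years are at positions 3, 6, 8, 11, 14, 17, 19, so it is a common year (12 months).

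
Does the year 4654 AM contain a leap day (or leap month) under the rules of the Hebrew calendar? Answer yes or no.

no

Hebrew year 4654 is year 18 of its 19-year Metonic cycle; leap years are at positions 3, 6, 8, 11, 14, 17, 19, so it is a common year (12 months).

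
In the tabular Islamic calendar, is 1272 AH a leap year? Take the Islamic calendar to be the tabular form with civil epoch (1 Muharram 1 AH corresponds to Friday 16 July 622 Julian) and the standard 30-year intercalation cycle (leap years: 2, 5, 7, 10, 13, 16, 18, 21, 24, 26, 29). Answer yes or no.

no

Year 1272 AH is year 12 of its 30-year cycle; leap positions are 2, 5, 7, 10, 13, 16, 18, 21, 24, 26, 29, so it is a common year (354 days).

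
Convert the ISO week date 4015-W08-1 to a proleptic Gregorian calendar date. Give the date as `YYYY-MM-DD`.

ISO week 1 of 4015 is the week containing the first Thursday of 4015.
Week 8, day 1 (Monday) lands on 4015-02-16.

4015-02-16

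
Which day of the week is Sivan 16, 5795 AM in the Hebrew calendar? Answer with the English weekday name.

In the Gregorian calendar this is 23 June 2035 (JDN 2464502).
Since JDN mod 7 = 5 (0 = Monday), the day is Saturday.

Saturday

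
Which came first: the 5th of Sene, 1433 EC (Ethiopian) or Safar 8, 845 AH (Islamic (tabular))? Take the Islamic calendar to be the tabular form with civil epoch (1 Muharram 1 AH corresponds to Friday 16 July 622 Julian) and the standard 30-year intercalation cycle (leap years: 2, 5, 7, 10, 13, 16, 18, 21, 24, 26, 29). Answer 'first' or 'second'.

First date → JDN 2247533; second date → JDN 2247562.
JDN 2247533 < JDN 2247562, so the first date is earlier.

first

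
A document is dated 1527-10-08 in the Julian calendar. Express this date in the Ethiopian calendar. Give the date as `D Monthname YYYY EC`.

Both dates share Julian Day Number 2279075; in the Ethiopian calendar that is 10 Tikimt 1520 EC.

10 Tikimt 1520 EC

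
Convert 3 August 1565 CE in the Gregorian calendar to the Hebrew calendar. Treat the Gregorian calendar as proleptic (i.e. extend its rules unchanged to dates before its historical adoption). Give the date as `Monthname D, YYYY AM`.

Julian Day Number of the source date = 2292879.
Converting JDN 2292879 to the Hebrew calendar gives 26 Av 5325 AM.

Av 26, 5325 AM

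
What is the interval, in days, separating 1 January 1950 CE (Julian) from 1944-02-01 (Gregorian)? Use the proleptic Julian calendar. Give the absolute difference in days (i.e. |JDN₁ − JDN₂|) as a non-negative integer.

2174

First date → JDN 2433296; second date → JDN 2431122.
The interval is |2433296 − 2431122| = 2174 days.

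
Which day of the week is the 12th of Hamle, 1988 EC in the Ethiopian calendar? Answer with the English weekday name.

In the Gregorian calendar this is 19 July 1996 (JDN 2450284).
JDN 2450284 mod 7 = 4, and JDN 0 was a Monday, so this is a Friday.

Friday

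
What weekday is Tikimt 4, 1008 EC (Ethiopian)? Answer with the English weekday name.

Sunday

This is JDN 2092061 (8 October 1015 Gregorian).
Since JDN mod 7 = 6 (0 = Monday), the day is Sunday.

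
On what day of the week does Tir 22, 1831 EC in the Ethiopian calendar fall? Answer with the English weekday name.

Tuesday

In the Gregorian calendar this is 29 January 1839 (JDN 2392769).
2392769 ≡ 1 (mod 7); counting from Monday = 0 gives Tuesday.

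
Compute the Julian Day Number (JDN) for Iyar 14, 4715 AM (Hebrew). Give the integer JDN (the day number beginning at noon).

In the proleptic Gregorian calendar the same day is 14 May 955.
JDN 2400001 is 17 November 1858 CE (Gregorian), MJD 0; the target day is −330001 days from there, so JDN = 2070000.

2070000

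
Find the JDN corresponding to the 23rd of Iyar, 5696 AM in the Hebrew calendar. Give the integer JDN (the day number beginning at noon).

2428304

In the Gregorian calendar the same day is 15 May 1936.
JDN 2451545 is 1 January 2000 CE (Gregorian); the target day is −23241 days from there, so JDN = 2428304.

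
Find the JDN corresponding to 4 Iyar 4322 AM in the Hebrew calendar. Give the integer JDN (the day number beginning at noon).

In the proleptic Gregorian calendar the same day is 25 April 562.
JDN 2400001 is 17 November 1858 CE (Gregorian), MJD 0; the target day is −473560 days from there, so JDN = 1926441.

1926441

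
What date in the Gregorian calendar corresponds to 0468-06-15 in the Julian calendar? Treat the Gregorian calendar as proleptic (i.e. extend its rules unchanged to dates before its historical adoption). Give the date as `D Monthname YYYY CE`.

At this point the Julian calendar is 1 day behind the Gregorian.
15 June 468 Julian + 1 day → 16 June 468 Gregorian.

16 June 468 CE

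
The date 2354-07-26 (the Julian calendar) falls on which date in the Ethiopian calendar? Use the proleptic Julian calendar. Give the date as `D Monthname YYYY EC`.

Both dates share Julian Day Number 2581063; in the Ethiopian calendar that is 2 Nehase 2346 EC.

2 Nehase 2346 EC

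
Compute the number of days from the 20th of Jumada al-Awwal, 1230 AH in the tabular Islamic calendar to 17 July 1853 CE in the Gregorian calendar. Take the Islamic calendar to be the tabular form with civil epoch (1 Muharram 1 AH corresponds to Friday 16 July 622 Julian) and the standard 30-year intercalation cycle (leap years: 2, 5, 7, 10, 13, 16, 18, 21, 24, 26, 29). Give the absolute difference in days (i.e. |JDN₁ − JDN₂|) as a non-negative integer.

JDN of the first date = 2384094.
JDN of the second date = 2398052.
|2398052 − 2384094| = 13958.

13958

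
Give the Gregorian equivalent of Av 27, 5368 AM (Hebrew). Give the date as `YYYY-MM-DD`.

Both dates share Julian Day Number 2308591; in the Gregorian calendar that is 9 August 1608 CE.

1608-08-09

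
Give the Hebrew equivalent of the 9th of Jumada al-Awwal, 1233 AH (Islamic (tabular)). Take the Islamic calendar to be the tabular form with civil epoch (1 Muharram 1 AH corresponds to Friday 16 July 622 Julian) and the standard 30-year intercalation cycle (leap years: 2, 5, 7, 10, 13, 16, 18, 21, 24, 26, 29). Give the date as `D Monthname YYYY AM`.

Julian Day Number of the source date = 2385146.
Converting JDN 2385146 to the Hebrew calendar gives 9 Adar II 5578 AM.

9 Adar II 5578 AM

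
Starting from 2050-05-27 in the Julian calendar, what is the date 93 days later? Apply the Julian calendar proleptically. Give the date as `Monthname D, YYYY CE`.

August 28, 2050 CE

JDN of 2050-05-27 = 2469967.
2469967 + 93 = 2470060.
JDN 2470060 in the Julian calendar is August 28, 2050 CE.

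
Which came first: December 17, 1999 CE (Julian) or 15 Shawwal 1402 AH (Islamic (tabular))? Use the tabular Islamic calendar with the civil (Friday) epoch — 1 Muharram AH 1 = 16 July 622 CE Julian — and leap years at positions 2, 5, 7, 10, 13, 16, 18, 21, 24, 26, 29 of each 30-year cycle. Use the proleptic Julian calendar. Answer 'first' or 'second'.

second

Converting both to JDN: 2451543 vs 2445188; the smaller is the second.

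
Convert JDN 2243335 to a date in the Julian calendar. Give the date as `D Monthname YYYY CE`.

1 December 1429 CE

JDN 2243335 is 10 December 1429 in the proleptic Gregorian calendar.
In the Julian calendar that day is 1 December 1429 CE.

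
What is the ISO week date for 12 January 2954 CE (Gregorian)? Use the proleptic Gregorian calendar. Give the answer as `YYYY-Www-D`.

The weekday is Saturday (ISO weekday 6).
That Saturday belongs to ISO week 2 of ISO year 2954.

2954-W02-6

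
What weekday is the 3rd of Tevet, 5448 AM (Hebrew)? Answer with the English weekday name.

Sunday

Equivalently 7 December 1687 Gregorian, JDN 2337565.
2337565 ≡ 6 (mod 7); counting from Monday = 0 gives Sunday.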